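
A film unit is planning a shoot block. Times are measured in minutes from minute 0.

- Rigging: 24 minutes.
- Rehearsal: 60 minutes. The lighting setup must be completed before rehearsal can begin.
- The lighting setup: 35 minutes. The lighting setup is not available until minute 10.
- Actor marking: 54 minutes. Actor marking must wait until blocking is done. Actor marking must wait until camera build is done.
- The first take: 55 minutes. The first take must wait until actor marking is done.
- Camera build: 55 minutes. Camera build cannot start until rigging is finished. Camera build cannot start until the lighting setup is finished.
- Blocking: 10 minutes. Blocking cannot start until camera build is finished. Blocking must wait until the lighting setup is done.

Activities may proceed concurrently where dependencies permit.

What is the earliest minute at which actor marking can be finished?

The lighting setup cannot begin until its own release at minute 10. It runs from minute 10 to 10 + 35 = minute 45.
Nothing blocks rigging, so it runs from minute 0 to minute 24.
Camera build needs all of rigging (finishes minute 24); the lighting setup (finishes minute 45). That puts its earliest start at minute 45; it finishes at 45 + 55 = minute 100.
Blocking has to wait for camera build (finishes minute 100); the lighting setup (finishes minute 45). The latest of these is minute 100, so blocking runs minute 100 to 100 + 10 = minute 110.
Actor marking cannot start until blocking (finishes minute 110); camera build (finishes minute 100). The controlling bound is minute 110, so actor marking finishes at 110 + 54 = minute 164.

164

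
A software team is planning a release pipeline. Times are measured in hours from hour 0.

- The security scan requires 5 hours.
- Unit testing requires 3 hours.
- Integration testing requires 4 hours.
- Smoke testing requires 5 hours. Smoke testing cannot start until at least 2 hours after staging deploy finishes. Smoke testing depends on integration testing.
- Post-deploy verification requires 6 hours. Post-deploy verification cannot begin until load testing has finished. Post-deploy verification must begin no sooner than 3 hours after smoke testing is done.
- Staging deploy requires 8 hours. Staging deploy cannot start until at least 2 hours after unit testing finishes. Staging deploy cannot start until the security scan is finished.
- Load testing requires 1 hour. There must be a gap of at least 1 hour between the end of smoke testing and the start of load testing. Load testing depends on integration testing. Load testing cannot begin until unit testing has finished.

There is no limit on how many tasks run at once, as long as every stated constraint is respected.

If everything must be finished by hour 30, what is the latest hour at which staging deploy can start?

6

Post-deploy verification has no dependents, so it just needs to finish by hour 30. Starting by 30 − 6 = hour 24 achieves that.
Load testing feeds into post-deploy verification (must start by hour 24); so load testing must finish by hour 24 and therefore start by hour 23.
Smoke testing has several dependents: load testing (must start by hour 23, minus 1-hour gap → hour 22); post-deploy verification (must start by hour 24, minus 3-hour gap → hour 21). The earliest of those limits is hour 21, so smoke testing must start by 21 − 5 = hour 16.
Staging deploy feeds into smoke testing (must start by hour 16, minus 2-hour gap → hour 14); so staging deploy must finish by hour 14 and therefore start by hour 6.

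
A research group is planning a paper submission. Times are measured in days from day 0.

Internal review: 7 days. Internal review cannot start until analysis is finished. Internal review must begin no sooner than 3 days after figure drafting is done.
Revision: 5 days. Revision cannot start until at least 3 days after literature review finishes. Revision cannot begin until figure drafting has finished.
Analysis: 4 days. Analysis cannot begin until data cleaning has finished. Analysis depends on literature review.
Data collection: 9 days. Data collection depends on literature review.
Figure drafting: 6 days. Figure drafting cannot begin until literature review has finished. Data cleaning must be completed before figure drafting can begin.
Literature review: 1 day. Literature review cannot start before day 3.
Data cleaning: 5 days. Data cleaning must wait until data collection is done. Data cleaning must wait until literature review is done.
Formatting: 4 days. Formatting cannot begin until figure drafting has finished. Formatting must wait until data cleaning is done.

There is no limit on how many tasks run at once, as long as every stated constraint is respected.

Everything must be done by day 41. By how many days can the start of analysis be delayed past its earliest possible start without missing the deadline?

12

Literature review waits on its own release at day 3, so it starts at day 3 and finishes at 3 + 1 = day 4.
Data collection cannot begin until literature review (finishes day 4). It runs from day 4 to 4 + 9 = day 13.
Data cleaning needs all of data collection (finishes day 13); literature review (finishes day 4). That puts its earliest start at day 13; it finishes at 13 + 5 = day 18.
Analysis has to wait for data cleaning (finishes day 18); literature review (finishes day 4). The latest of these is day 18, so analysis runs day 18 to 18 + 4 = day 22.

Working backward from the deadline:
Nothing follows internal review; the deadline of day 41 is its only limit. It must start by 41 − 7 = day 34.
Analysis feeds into internal review (must start by day 34); so analysis must finish by day 34 and therefore start by day 30.
So analysis can start as early as day 18 and as late as day 30, giving 30 − 18 = 12 days of slack.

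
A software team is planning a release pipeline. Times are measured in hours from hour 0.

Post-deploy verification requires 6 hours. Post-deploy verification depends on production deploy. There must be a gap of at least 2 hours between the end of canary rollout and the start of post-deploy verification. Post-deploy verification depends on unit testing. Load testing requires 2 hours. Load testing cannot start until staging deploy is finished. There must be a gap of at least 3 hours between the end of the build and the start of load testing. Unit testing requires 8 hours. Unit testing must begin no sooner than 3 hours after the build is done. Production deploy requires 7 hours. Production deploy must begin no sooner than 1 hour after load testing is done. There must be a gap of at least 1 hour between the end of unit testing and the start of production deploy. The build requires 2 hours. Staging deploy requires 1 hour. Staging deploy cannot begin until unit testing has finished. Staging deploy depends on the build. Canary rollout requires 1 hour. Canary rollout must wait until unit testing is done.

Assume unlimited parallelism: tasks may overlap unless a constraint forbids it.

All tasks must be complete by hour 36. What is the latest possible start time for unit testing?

11

Post-deploy verification has no dependents, so it just needs to finish by hour 36. Starting by 36 − 6 = hour 30 achieves that.
Production deploy feeds into post-deploy verification (must start by hour 30); so production deploy must finish by hour 30 and therefore start by hour 23.
Load testing must finish before production deploy (must start by hour 23, minus 1-hour gap → hour 22). With a 2-hour duration, load testing must start by 22 − 2 = hour 20.
Since load testing (must start by hour 20) depends on it, staging deploy must finish by hour 20. Backing off its 1-hour duration gives a latest start of hour 19.
Canary rollout feeds into post-deploy verification (must start by hour 30, minus 2-hour gap → hour 28); so canary rollout must finish by hour 28 and therefore start by hour 27.
Unit testing feeds staging deploy (must start by hour 19); canary rollout (must start by hour 27); production deploy (must start by hour 23, minus 1-hour gap → hour 22); post-deploy verification (must start by hour 30). Taking the minimum, unit testing must finish by hour 19 and start by 19 − 8 = hour 11.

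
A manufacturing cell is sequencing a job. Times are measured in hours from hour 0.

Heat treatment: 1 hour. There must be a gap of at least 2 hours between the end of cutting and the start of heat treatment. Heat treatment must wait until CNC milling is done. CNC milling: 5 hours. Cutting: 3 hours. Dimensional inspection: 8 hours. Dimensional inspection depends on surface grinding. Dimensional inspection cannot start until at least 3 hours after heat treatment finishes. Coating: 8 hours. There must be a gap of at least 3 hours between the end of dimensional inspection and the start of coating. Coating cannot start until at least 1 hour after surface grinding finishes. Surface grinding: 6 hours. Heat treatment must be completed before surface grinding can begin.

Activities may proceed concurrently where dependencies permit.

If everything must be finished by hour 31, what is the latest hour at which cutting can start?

0

Coating has no dependents, so it just needs to finish by hour 31. Starting by 31 − 8 = hour 23 achieves that.
Dimensional inspection feeds into coating (must start by hour 23, minus 3-hour gap → hour 20); so dimensional inspection must finish by hour 20 and therefore start by hour 12.
For surface grinding: dimensional inspection (must start by hour 12); coating (must start by hour 23, minus 1-hour gap → hour 22). The most restrictive is hour 12; with a 6-hour duration, surface grinding must start by hour 6.
Heat treatment must finish in time for surface grinding (must start by hour 6); dimensional inspection (must start by hour 12, minus 3-hour gap → hour 9). The tightest is hour 6, so heat treatment must start by 6 − 1 = hour 5.
Cutting feeds into heat treatment (must start by hour 5, minus 2-hour gap → hour 3); so cutting must finish by hour 3 and therefore start by hour 0.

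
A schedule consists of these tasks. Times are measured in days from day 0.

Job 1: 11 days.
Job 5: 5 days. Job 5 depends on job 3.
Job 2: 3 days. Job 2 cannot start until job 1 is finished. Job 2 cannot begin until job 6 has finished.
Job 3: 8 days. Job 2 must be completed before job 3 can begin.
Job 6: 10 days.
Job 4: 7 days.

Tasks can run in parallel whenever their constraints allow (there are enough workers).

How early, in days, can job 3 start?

Job 6 can start immediately at day 0; it finishes at day 10.
Job 1 can start immediately at day 0; it finishes at day 11.
Job 2 cannot start until job 1 (finishes day 11); job 6 (finishes day 10). The controlling bound is day 11, so job 2 finishes at 11 + 3 = day 14.
Job 3 waits on job 2 (finishes day 14), so the earliest it can start is day 14.

14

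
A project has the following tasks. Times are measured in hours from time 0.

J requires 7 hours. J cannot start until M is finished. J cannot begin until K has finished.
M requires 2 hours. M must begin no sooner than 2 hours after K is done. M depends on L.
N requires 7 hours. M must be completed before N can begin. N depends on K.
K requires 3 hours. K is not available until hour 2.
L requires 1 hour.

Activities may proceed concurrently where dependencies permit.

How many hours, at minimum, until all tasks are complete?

L can start immediately at hour 0; it finishes at hour 1.
After its own release at hour 2, K can start at hour 2 and finishes at hour 5.
For M: K (finishes hour 5, plus 2-hour gap → hour 7); L (finishes hour 1). Taking the maximum gives a start of hour 7, and it finishes at 7 + 2 = hour 9.
N has to wait for M (finishes hour 9); K (finishes hour 5). The latest of these is hour 9, so N runs hour 9 to 9 + 7 = hour 16.
J cannot start until M (finishes hour 9); K (finishes hour 5). The controlling bound is hour 9, so J finishes at 9 + 7 = hour 16.
All tasks are finished once the last one completes. Finish times: J at 16, K at 5, L at 1, M at 9, N at 16. The latest is hour 16.

16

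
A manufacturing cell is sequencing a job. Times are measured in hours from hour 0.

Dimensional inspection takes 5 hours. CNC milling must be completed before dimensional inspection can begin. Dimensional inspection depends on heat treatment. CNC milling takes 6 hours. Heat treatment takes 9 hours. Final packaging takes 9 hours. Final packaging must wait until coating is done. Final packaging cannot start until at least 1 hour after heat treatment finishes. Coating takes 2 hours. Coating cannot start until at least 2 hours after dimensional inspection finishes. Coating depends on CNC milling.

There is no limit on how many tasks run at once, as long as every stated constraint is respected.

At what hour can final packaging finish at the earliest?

27

Heat treatment has no prerequisites, so it starts at hour 0 and finishes at hour 9.
CNC milling has no prerequisites, so it starts at hour 0 and finishes at hour 6.
Dimensional inspection cannot start until CNC milling (finishes hour 6); heat treatment (finishes hour 9). The controlling bound is hour 9, so dimensional inspection finishes at 9 + 5 = hour 14.
Coating has to wait for dimensional inspection (finishes hour 14, plus 2-hour gap → hour 16); CNC milling (finishes hour 6). The latest of these is hour 16, so coating runs hour 16 to 16 + 2 = hour 18.
Final packaging cannot start until coating (finishes hour 18); heat treatment (finishes hour 9, plus 1-hour gap → hour 10). The controlling bound is hour 18, so final packaging finishes at 18 + 9 = hour 27.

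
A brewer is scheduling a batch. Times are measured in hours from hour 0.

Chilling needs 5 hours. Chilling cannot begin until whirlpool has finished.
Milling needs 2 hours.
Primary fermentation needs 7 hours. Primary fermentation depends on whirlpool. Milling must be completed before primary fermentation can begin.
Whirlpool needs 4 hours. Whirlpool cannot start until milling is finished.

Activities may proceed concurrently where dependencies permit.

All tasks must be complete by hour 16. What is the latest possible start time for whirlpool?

5

Nothing follows chilling; the deadline of hour 16 is its only limit. It must start by 16 − 5 = hour 11.
Primary fermentation must finish by hour 16; it takes 7 hours, so it must start by 16 − 7 = hour 9.
For whirlpool: chilling (must start by hour 11); primary fermentation (must start by hour 9). The most restrictive is hour 9; with a 4-hour duration, whirlpool must start by hour 5.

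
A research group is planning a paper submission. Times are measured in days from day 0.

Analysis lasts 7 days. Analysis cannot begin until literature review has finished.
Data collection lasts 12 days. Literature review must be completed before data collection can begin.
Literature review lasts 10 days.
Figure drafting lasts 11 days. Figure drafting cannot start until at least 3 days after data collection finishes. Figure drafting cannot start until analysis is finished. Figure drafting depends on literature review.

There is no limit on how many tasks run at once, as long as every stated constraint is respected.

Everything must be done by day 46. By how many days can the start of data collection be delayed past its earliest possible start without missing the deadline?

Nothing blocks literature review, so it runs from day 0 to day 10.
Data collection waits on literature review (finishes day 10), so it starts at day 10 and finishes at 10 + 12 = day 22.

Working backward from the deadline:
Figure drafting has no dependents, so it just needs to finish by day 46. Starting by 46 − 11 = day 35 achieves that.
Data collection must finish before figure drafting (must start by day 35, minus 3-day gap → day 32). With a 12-day duration, data collection must start by 32 − 12 = day 20.
So data collection can start as early as day 10 and as late as day 20, giving 20 − 10 = 10 days of slack.

10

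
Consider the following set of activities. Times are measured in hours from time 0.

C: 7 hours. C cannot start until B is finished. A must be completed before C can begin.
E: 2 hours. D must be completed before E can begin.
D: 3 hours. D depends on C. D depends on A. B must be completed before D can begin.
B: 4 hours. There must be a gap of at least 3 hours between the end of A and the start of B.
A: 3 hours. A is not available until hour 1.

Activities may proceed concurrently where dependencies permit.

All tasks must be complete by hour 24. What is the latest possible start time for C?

12

To finish by hour 24, E (duration 2) must start no later than hour 22.
D feeds into E (must start by hour 22); so D must finish by hour 22 and therefore start by hour 19.
C feeds into D (must start by hour 19); so C must finish by hour 19 and therefore start by hour 12.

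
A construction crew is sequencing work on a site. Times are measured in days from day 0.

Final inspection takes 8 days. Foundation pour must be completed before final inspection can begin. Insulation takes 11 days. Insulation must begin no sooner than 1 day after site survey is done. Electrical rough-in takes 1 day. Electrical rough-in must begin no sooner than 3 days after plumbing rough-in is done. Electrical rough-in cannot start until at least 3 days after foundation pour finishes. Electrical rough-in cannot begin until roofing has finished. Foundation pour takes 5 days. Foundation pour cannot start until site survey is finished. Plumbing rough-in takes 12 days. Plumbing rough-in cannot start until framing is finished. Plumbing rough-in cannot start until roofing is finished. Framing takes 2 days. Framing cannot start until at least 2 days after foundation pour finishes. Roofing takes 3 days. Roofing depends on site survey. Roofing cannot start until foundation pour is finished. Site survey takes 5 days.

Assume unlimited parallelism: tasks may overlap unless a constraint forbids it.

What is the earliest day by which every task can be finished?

30

Nothing blocks site survey, so it runs from day 0 to day 5.
Insulation cannot begin until site survey (finishes day 5, plus 1-day gap → day 6). It runs from day 6 to 6 + 11 = day 17.
Foundation pour cannot begin until site survey (finishes day 5). It runs from day 5 to 5 + 5 = day 10.
Final inspection waits on foundation pour (finishes day 10), so it starts at day 10 and finishes at 10 + 8 = day 18.
Roofing has to wait for site survey (finishes day 5); foundation pour (finishes day 10). The latest of these is day 10, so roofing runs day 10 to 10 + 3 = day 13.
After foundation pour (finishes day 10, plus 2-day gap → day 12), framing can start at day 12 and finishes at day 14.
For plumbing rough-in: framing (finishes day 14); roofing (finishes day 13). Taking the maximum gives a start of day 14, and it finishes at 14 + 12 = day 26.
Electrical rough-in has to wait for plumbing rough-in (finishes day 26, plus 3-day gap → day 29); foundation pour (finishes day 10, plus 3-day gap → day 13); roofing (finishes day 13). The latest of these is day 29, so electrical rough-in runs day 29 to 29 + 1 = day 30.
All tasks are finished once the last one completes. Finish times: Site survey at 5, Foundation pour at 10, Framing at 14, Roofing at 13, Plumbing rough-in at 26, Electrical rough-in at 30, Insulation at 17, Final inspection at 18. The latest is day 30.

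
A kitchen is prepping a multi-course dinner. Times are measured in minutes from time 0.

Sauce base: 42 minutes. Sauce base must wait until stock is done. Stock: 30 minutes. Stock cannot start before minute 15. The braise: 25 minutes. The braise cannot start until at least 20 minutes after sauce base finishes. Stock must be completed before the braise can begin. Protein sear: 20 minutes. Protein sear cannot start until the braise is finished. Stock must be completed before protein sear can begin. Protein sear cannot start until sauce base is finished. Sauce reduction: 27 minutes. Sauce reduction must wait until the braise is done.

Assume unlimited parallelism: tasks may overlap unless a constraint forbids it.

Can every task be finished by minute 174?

Yes

Stock cannot begin until its own release at minute 15. It runs from minute 15 to 15 + 30 = minute 45.
Sauce base waits on stock (finishes minute 45), so it starts at minute 45 and finishes at 45 + 42 = minute 87.
For the braise: sauce base (finishes minute 87, plus 20-minute gap → minute 107); stock (finishes minute 45). Taking the maximum gives a start of minute 107, and it finishes at 107 + 25 = minute 132.
After the braise (finishes minute 132), sauce reduction can start at minute 132 and finishes at minute 159.
Protein sear has to wait for the braise (finishes minute 132); stock (finishes minute 45); sauce base (finishes minute 87). The latest of these is minute 132, so protein sear runs minute 132 to 132 + 20 = minute 152.
Every task is finished by minute 159, which is no later than the deadline of 174, so the schedule is feasible.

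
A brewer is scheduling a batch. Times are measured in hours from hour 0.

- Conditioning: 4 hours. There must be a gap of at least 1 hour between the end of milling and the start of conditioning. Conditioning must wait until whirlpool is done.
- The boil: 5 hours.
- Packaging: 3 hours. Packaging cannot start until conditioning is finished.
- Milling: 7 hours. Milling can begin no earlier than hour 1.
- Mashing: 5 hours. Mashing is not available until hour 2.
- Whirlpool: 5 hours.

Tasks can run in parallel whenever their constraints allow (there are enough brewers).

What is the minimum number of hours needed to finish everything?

16

Nothing blocks whirlpool, so it runs from hour 0 to hour 5.
The boil can start immediately at hour 0; it finishes at hour 5.
After its own release at hour 2, mashing can start at hour 2 and finishes at hour 7.
Milling waits on its own release at hour 1, so it starts at hour 1 and finishes at 1 + 7 = hour 8.
Conditioning cannot start until milling (finishes hour 8, plus 1-hour gap → hour 9); whirlpool (finishes hour 5). The controlling bound is hour 9, so conditioning finishes at 9 + 4 = hour 13.
Packaging waits on conditioning (finishes hour 13), so it starts at hour 13 and finishes at 13 + 3 = hour 16.
All tasks are finished once the last one completes. Finish times: Milling at 8, Mashing at 7, The boil at 5, Whirlpool at 5, Conditioning at 13, Packaging at 16. The latest is hour 16.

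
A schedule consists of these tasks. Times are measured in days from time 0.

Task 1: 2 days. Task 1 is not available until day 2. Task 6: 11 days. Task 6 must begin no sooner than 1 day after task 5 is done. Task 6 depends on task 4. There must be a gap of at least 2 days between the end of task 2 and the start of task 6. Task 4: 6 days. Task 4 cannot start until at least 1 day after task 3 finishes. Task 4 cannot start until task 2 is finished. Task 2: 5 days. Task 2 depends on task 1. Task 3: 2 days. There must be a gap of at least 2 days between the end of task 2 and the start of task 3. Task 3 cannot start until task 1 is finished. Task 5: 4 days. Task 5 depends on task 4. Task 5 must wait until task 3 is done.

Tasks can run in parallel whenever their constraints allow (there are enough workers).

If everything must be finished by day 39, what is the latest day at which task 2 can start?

7

To finish by day 39, task 6 (duration 11) must start no later than day 28.
Task 5 feeds into task 6 (must start by day 28, minus 1-day gap → day 27); so task 5 must finish by day 27 and therefore start by day 23.
Task 4 must finish in time for task 5 (must start by day 23); task 6 (must start by day 28). The tightest is day 23, so task 4 must start by 23 − 6 = day 17.
Task 3 must finish in time for task 4 (must start by day 17, minus 1-day gap → day 16); task 5 (must start by day 23). The tightest is day 16, so task 3 must start by 16 − 2 = day 14.
Task 2 must finish in time for task 3 (must start by day 14, minus 2-day gap → day 12); task 4 (must start by day 17); task 6 (must start by day 28, minus 2-day gap → day 26). The tightest is day 12, so task 2 must start by 12 − 5 = day 7.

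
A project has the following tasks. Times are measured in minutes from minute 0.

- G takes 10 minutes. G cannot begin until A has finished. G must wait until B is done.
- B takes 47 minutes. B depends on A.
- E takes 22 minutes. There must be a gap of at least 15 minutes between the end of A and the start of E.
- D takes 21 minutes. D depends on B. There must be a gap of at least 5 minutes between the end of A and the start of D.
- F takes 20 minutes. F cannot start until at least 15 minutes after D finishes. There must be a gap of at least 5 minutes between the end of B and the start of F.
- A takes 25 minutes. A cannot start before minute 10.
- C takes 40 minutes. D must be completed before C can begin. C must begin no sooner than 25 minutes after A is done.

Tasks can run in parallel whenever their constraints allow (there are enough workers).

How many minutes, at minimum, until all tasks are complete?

143

After its own release at minute 10, A can start at minute 10 and finishes at minute 35.
E cannot begin until A (finishes minute 35, plus 15-minute gap → minute 50). It runs from minute 50 to 50 + 22 = minute 72.
B cannot begin until A (finishes minute 35). It runs from minute 35 to 35 + 47 = minute 82.
G needs all of A (finishes minute 35); B (finishes minute 82). That puts its earliest start at minute 82; it finishes at 82 + 10 = minute 92.
For D: B (finishes minute 82); A (finishes minute 35, plus 5-minute gap → minute 40). Taking the maximum gives a start of minute 82, and it finishes at 82 + 21 = minute 103.
F needs all of D (finishes minute 103, plus 15-minute gap → minute 118); B (finishes minute 82, plus 5-minute gap → minute 87). That puts its earliest start at minute 118; it finishes at 118 + 20 = minute 138.
C has to wait for D (finishes minute 103); A (finishes minute 35, plus 25-minute gap → minute 60). The latest of these is minute 103, so C runs minute 103 to 103 + 40 = minute 143.
All tasks are finished once the last one completes. Finish times: A at 35, B at 82, C at 143, D at 103, E at 72, F at 138, G at 92. The latest is minute 143.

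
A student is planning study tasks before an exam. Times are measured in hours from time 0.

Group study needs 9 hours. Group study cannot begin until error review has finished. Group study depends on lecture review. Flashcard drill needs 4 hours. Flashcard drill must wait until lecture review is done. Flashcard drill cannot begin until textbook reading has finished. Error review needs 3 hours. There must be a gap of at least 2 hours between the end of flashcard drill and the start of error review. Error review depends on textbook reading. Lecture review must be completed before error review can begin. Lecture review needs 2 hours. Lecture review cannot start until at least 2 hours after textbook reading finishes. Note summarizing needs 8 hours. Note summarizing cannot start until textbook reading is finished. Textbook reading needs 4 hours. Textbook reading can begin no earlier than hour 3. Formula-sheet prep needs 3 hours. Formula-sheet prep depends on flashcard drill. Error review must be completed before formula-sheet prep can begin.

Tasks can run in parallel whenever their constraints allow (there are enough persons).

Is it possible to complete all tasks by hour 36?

Yes

After its own release at hour 3, textbook reading can start at hour 3 and finishes at hour 7.
After textbook reading (finishes hour 7), note summarizing can start at hour 7 and finishes at hour 15.
Lecture review cannot begin until textbook reading (finishes hour 7, plus 2-hour gap → hour 9). It runs from hour 9 to 9 + 2 = hour 11.
Flashcard drill cannot start until lecture review (finishes hour 11); textbook reading (finishes hour 7). The controlling bound is hour 11, so flashcard drill finishes at 11 + 4 = hour 15.
Error review cannot start until flashcard drill (finishes hour 15, plus 2-hour gap → hour 17); textbook reading (finishes hour 7); lecture review (finishes hour 11). The controlling bound is hour 17, so error review finishes at 17 + 3 = hour 20.
Formula-sheet prep needs all of flashcard drill (finishes hour 15); error review (finishes hour 20). That puts its earliest start at hour 20; it finishes at 20 + 3 = hour 23.
Group study needs all of error review (finishes hour 20); lecture review (finishes hour 11). That puts its earliest start at hour 20; it finishes at 20 + 9 = hour 29.
Every task is finished by hour 29, which is no later than the deadline of 36, so the schedule is feasible.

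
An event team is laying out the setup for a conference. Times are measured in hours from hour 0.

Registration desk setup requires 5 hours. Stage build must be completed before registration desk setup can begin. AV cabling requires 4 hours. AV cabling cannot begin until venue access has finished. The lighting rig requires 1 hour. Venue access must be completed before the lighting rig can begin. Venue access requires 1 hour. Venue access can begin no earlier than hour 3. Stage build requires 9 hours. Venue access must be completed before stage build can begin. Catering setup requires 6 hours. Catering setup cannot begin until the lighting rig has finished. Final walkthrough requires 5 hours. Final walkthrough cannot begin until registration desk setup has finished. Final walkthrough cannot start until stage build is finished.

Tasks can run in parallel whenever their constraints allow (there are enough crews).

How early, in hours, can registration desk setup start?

13

Venue access waits on its own release at hour 3, so it starts at hour 3 and finishes at 3 + 1 = hour 4.
After venue access (finishes hour 4), stage build can start at hour 4 and finishes at hour 13.
Registration desk setup waits on stage build (finishes hour 13), so the earliest it can start is hour 13.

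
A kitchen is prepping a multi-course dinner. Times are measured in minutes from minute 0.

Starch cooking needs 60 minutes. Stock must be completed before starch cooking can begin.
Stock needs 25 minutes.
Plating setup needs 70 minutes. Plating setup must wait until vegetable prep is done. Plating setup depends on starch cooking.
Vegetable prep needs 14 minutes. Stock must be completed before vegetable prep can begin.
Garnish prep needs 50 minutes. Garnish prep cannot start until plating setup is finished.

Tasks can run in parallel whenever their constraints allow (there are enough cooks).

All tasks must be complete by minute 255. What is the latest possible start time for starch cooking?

75

Garnish prep must finish by minute 255; it takes 50 minutes, so it must start by 255 − 50 = minute 205.
Plating setup has to be done before garnish prep (must start by minute 205). That means finishing by minute 205, i.e. starting by 205 − 70 = minute 135.
Since plating setup (must start by minute 135) depends on it, starch cooking must finish by minute 135. Backing off its 60-minute duration gives a latest start of minute 75.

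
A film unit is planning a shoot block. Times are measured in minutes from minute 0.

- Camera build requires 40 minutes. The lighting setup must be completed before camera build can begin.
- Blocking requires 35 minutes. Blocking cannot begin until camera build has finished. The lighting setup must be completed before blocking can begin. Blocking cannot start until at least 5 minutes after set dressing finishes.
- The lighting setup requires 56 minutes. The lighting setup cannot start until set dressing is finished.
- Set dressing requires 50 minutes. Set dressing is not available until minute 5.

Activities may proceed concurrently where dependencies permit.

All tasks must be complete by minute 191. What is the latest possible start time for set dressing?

Nothing follows blocking; the deadline of minute 191 is its only limit. It must start by 191 − 35 = minute 156.
Camera build feeds into blocking (must start by minute 156); so camera build must finish by minute 156 and therefore start by minute 116.
The lighting setup feeds camera build (must start by minute 116); blocking (must start by minute 156). Taking the minimum, the lighting setup must finish by minute 116 and start by 116 − 56 = minute 60.
Set dressing feeds the lighting setup (must start by minute 60); blocking (must start by minute 156, minus 5-minute gap → minute 151). Taking the minimum, set dressing must finish by minute 60 and start by 60 − 50 = minute 10.

10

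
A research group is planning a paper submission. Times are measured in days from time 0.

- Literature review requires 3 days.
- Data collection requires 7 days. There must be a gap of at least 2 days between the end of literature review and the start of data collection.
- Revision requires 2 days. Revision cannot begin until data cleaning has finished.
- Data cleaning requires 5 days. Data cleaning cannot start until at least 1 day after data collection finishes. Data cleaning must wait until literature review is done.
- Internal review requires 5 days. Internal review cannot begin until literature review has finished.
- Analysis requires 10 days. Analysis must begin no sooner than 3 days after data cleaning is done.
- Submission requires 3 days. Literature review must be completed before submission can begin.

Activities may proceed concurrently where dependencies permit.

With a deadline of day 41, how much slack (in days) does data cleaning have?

10

Nothing blocks literature review, so it runs from day 0 to day 3.
Data collection waits on literature review (finishes day 3, plus 2-day gap → day 5), so it starts at day 5 and finishes at 5 + 7 = day 12.
Data cleaning has to wait for data collection (finishes day 12, plus 1-day gap → day 13); literature review (finishes day 3). The latest of these is day 13, so data cleaning runs day 13 to 13 + 5 = day 18.

Working backward from the deadline:
Nothing follows analysis; the deadline of day 41 is its only limit. It must start by 41 − 10 = day 31.
Revision has no dependents, so it just needs to finish by day 41. Starting by 41 − 2 = day 39 achieves that.
For data cleaning: analysis (must start by day 31, minus 3-day gap → day 28); revision (must start by day 39). The most restrictive is day 28; with a 5-day duration, data cleaning must start by day 23.
So data cleaning can start as early as day 13 and as late as day 23, giving 23 − 13 = 10 days of slack.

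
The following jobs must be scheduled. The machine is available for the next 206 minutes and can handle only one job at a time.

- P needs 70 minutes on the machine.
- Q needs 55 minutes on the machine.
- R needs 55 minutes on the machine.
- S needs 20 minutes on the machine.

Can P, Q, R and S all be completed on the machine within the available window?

Yes

Running back to back, the jobs need 70 + 55 + 55 + 20 = 200 minutes on the machine.
Since 200 ≤ 206, they fit within the window.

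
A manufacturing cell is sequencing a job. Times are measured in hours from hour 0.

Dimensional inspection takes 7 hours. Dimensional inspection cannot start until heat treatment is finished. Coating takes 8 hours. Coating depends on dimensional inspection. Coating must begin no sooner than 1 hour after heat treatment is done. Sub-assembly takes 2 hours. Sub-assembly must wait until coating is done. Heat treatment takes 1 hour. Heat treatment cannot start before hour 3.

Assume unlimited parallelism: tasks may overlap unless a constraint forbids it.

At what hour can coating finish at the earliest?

19

Heat treatment cannot begin until its own release at hour 3. It runs from hour 3 to 3 + 1 = hour 4.
After heat treatment (finishes hour 4), dimensional inspection can start at hour 4 and finishes at hour 11.
Coating has to wait for dimensional inspection (finishes hour 11); heat treatment (finishes hour 4, plus 1-hour gap → hour 5). The latest of these is hour 11, so coating runs hour 11 to 11 + 8 = hour 19.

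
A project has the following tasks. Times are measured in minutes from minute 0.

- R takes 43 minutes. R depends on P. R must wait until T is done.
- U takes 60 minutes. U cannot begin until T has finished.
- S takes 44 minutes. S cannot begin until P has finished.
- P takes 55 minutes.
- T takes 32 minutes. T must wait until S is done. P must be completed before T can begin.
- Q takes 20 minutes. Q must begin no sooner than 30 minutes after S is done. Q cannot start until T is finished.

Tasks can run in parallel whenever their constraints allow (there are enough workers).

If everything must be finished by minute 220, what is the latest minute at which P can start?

29

Nothing follows Q; the deadline of minute 220 is its only limit. It must start by 220 − 20 = minute 200.
Nothing follows R; the deadline of minute 220 is its only limit. It must start by 220 − 43 = minute 177.
U has no dependents, so it just needs to finish by minute 220. Starting by 220 − 60 = minute 160 achieves that.
For T: Q (must start by minute 200); R (must start by minute 177); U (must start by minute 160). The most restrictive is minute 160; with a 32-minute duration, T must start by minute 128.
S feeds Q (must start by minute 200, minus 30-minute gap → minute 170); T (must start by minute 128). Taking the minimum, S must finish by minute 128 and start by 128 − 44 = minute 84.
P has several dependents: R (must start by minute 177); S (must start by minute 84); T (must start by minute 128). The earliest of those limits is minute 84, so P must start by 84 − 55 = minute 29.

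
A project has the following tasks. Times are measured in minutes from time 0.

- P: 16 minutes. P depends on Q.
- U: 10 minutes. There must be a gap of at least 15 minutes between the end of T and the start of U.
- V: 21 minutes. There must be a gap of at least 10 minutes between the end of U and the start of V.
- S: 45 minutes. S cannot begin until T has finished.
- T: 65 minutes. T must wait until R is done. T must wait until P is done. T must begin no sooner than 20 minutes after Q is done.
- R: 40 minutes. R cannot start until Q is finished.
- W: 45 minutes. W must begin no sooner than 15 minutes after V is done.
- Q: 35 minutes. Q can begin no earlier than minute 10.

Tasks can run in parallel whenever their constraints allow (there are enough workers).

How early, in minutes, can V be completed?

206

After its own release at minute 10, Q can start at minute 10 and finishes at minute 45.
R waits on Q (finishes minute 45), so it starts at minute 45 and finishes at 45 + 40 = minute 85.
After Q (finishes minute 45), P can start at minute 45 and finishes at minute 61.
T has to wait for R (finishes minute 85); P (finishes minute 61); Q (finishes minute 45, plus 20-minute gap → minute 65). The latest of these is minute 85, so T runs minute 85 to 85 + 65 = minute 150.
U waits on T (finishes minute 150, plus 15-minute gap → minute 165), so it starts at minute 165 and finishes at 165 + 10 = minute 175.
V cannot begin until U (finishes minute 175, plus 10-minute gap → minute 185). It runs from minute 185 to 185 + 21 = minute 206.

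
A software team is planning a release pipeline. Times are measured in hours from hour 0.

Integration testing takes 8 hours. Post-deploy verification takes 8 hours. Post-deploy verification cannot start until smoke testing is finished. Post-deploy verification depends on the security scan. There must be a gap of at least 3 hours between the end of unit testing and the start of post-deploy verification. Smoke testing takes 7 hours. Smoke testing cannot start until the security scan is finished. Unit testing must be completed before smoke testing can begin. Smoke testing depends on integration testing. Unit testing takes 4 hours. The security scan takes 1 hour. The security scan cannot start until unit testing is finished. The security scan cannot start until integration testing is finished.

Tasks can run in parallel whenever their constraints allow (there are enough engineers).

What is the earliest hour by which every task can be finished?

24

Integration testing has no prerequisites, so it starts at hour 0 and finishes at hour 8.
Unit testing can start immediately at hour 0; it finishes at hour 4.
The security scan cannot start until unit testing (finishes hour 4); integration testing (finishes hour 8). The controlling bound is hour 8, so the security scan finishes at 8 + 1 = hour 9.
For smoke testing: the security scan (finishes hour 9); unit testing (finishes hour 4); integration testing (finishes hour 8). Taking the maximum gives a start of hour 9, and it finishes at 9 + 7 = hour 16.
Post-deploy verification needs all of smoke testing (finishes hour 16); the security scan (finishes hour 9); unit testing (finishes hour 4, plus 3-hour gap → hour 7). That puts its earliest start at hour 16; it finishes at 16 + 8 = hour 24.
All tasks are finished once the last one completes. Finish times: Unit testing at 4, Integration testing at 8, The security scan at 9, Smoke testing at 16, Post-deploy verification at 24. The latest is hour 24.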